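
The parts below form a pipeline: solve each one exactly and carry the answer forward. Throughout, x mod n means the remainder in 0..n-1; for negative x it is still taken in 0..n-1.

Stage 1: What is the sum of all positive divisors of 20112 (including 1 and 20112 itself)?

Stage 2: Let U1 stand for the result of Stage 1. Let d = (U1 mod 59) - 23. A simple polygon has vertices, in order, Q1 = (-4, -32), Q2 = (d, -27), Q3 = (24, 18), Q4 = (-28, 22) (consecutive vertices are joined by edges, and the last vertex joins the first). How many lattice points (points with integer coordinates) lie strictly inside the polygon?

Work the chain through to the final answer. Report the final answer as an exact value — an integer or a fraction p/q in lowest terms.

1854

Stage 1: 20112 = 2^4 * 3 * 419; sigma = (1 + 2 + 4 + 8 + 16) * (1 + 3) * (1 + 419) = 31 * 4 * 420 = 52080; answer 52080
Stage 2: U1 = 52080; d = 19; cross terms: (-4*-27 - 19*-32)=716, (19*18 - 24*-27)=990, (24*22 - -28*18)=1032, (-28*-32 - -4*22)=984; twice the area = |3722| = 3722; area = 1861; boundary points = 1 + 5 + 4 + 6 = 16; strictly interior points = area - boundary/2 + 1 = 1854; answer 1854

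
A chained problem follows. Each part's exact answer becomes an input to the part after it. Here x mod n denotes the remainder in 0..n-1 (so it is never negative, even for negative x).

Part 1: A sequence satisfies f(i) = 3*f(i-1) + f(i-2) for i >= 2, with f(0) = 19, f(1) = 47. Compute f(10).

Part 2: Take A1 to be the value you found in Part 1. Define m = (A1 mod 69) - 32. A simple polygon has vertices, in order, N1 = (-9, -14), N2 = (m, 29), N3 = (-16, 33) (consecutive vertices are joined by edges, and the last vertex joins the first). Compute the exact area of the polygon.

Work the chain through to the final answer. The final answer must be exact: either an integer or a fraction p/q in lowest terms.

113/2

Part 1: f(2) = 3*(47) + 1*(19) = 160; iterating: f(2)=160, f(3)=527, f(4)=1741, f(5)=5750, f(6)=18991, f(7)=62723, f(8)=207160, f(9)=684203, f(10)=2259769; answer 2259769
Part 2: A1 = 2259769; m = -13; cross terms: (-9*29 - -13*-14)=-443, (-13*33 - -16*29)=35, (-16*-14 - -9*33)=521; twice the area = |113| = 113; area = 113/2; answer 113/2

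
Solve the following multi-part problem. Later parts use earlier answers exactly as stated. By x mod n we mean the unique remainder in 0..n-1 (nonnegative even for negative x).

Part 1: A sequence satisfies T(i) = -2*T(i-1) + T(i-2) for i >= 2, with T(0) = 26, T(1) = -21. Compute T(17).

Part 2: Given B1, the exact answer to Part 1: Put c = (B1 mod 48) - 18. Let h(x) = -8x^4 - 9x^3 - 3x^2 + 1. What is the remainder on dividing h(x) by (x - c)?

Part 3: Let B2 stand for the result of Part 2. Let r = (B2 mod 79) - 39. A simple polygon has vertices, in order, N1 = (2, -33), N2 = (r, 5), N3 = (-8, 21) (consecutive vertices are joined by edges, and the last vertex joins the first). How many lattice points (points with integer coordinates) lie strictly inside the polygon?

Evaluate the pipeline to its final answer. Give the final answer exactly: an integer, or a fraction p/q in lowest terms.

Part 1: T(2) = -2*(-21) + 1*(26) = 68; iterating: T(2)=68, T(3)=-157, T(4)=382, T(5)=-921, T(6)=2224, T(7)=-5369, T(8)=12962, T(9)=-31293, T(10)=75548, T(11)=-182389, T(12)=440326, T(13)=-1063041, T(14)=2566408, T(15)=-6195857, T(16)=14958122, T(17)=-36112101; answer -36112101
Part 2: B1 = -36112101; c = 9; remainder = value at the root: -8*(9)^4 - 9*(9)^3 - 3*(9)^2 + 1 = (-52488) + (-6561) + (-243) + (1) = -59291; answer -59291
Part 3: B2 = -59291; r = -1; cross terms: (2*5 - -1*-33)=-23, (-1*21 - -8*5)=19, (-8*-33 - 2*21)=222; twice the area = |218| = 218; area = 109; boundary points = 1 + 1 + 2 = 4; strictly interior points = area - boundary/2 + 1 = 108; answer 108

108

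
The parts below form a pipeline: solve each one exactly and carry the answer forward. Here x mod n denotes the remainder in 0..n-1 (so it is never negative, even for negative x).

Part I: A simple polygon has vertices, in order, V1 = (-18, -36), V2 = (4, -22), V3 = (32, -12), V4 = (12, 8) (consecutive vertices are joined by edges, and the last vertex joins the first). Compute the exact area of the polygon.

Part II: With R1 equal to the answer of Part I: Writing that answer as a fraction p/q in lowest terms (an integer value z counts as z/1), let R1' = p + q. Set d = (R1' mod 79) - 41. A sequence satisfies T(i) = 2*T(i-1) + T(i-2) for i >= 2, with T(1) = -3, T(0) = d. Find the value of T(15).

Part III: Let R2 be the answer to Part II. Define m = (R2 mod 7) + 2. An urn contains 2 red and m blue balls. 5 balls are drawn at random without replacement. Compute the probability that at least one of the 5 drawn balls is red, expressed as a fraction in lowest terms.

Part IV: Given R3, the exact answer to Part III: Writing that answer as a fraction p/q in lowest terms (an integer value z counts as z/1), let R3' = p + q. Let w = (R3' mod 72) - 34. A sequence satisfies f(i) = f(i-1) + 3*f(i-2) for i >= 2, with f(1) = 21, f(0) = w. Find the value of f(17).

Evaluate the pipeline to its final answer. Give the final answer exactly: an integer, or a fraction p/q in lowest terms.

-3577476

Part I: cross terms: (-18*-22 - 4*-36)=540, (4*-12 - 32*-22)=656, (32*8 - 12*-12)=400, (12*-36 - -18*8)=-288; twice the area = |1308| = 1308; area = 654; answer 654
Part II: R1 = 654; threaded value p + q = 655; d = -18; T(2) = 2*(-3) + 1*(-18) = -24; iterating: T(2)=-24, T(3)=-51, T(4)=-126, T(5)=-303, T(6)=-732, T(7)=-1767, T(8)=-4266, T(9)=-10299, T(10)=-24864, T(11)=-60027, T(12)=-144918, T(13)=-349863, T(14)=-844644, T(15)=-2039151; answer -2039151
Part III: R2 = -2039151; m = 7; total draws C(9,5) = 126; complement C(7,5) = 21; favorable 126 - 21 = 105; P = 5/6; answer 5/6
Part IV: R3 = 5/6; threaded value p + q = 11; w = -23; f(2) = 1*(21) + 3*(-23) = -48; iterating: f(2)=-48, f(3)=15, f(4)=-129, f(5)=-84, f(6)=-471, f(7)=-723, f(8)=-2136, f(9)=-4305, f(10)=-10713, f(11)=-23628, f(12)=-55767, f(13)=-126651, f(14)=-293952, f(15)=-673905, f(16)=-1555761, f(17)=-3577476; answer -3577476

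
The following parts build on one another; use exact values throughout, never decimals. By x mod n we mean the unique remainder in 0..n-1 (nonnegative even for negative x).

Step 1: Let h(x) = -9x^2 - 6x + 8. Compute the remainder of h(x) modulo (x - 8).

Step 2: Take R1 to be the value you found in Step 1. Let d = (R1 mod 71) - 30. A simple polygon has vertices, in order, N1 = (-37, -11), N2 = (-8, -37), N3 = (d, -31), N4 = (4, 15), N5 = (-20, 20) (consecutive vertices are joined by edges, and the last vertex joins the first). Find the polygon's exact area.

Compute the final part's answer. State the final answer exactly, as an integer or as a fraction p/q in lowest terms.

2629/2

Step 1: remainder = value at the root: -9*(8)^2 - 6*(8)^1 + 8 = (-576) + (-48) + (8) = -616; answer -616
Step 2: R1 = -616; d = -7; cross terms: (-37*-37 - -8*-11)=1281, (-8*-31 - -7*-37)=-11, (-7*15 - 4*-31)=19, (4*20 - -20*15)=380, (-20*-11 - -37*20)=960; twice the area = |2629| = 2629; area = 2629/2; answer 2629/2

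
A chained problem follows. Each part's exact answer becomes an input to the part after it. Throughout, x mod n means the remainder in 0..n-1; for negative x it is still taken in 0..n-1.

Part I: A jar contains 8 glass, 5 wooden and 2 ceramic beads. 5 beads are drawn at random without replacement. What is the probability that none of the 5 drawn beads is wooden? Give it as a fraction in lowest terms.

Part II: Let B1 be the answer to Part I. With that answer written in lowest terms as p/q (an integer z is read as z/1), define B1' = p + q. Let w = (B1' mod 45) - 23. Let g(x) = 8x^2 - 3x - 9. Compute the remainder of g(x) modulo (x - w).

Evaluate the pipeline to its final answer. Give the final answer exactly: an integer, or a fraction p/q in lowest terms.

72

Part I: total draws C(15,5) = 3003; favorable C(10,5) = 252; P = 12/143; answer 12/143
Part II: B1 = 12/143; threaded value p + q = 155; w = -3; remainder = value at the root: 8*(-3)^2 - 3*(-3)^1 - 9 = (72) + (9) + (-9) = 72; answer 72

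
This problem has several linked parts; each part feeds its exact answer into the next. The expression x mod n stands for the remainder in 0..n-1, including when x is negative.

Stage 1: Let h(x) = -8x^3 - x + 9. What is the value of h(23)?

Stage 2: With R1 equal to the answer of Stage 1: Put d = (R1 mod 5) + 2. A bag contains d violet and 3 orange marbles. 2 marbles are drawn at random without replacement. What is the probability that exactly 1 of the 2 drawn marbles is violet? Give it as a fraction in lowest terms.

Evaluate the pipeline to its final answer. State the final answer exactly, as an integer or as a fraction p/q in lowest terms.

Stage 1: -8*(23)^3 - 1*(23)^1 + 9 = (-97336) + (-23) + (9) = -97350; answer -97350
Stage 2: R1 = -97350; d = 2; total draws C(5,2) = 10; favorable C(2,1)*C(3,1) = 6; P = 3/5; answer 3/5

3/5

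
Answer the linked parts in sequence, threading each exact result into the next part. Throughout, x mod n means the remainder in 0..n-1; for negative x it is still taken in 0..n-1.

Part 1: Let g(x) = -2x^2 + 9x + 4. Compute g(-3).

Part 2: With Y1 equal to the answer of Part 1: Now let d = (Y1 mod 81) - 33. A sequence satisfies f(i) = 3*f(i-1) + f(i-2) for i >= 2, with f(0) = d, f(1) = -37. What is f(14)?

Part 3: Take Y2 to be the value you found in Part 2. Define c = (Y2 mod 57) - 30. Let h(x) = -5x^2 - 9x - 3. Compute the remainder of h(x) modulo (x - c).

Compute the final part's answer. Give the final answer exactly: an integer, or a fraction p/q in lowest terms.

-3353

Part 1: -2*(-3)^2 + 9*(-3)^1 + 4 = (-18) + (-27) + (4) = -41; answer -41
Part 2: Y1 = -41; d = 7; f(2) = 3*(-37) + 1*(7) = -104; iterating: f(2)=-104, f(3)=-349, f(4)=-1151, f(5)=-3802, f(6)=-12557, f(7)=-41473, f(8)=-136976, f(9)=-452401, f(10)=-1494179, f(11)=-4934938, f(12)=-16298993, f(13)=-53831917, f(14)=-177794744; answer -177794744
Part 3: Y2 = -177794744; c = 25; remainder = value at the root: -5*(25)^2 - 9*(25)^1 - 3 = (-3125) + (-225) + (-3) = -3353; answer -3353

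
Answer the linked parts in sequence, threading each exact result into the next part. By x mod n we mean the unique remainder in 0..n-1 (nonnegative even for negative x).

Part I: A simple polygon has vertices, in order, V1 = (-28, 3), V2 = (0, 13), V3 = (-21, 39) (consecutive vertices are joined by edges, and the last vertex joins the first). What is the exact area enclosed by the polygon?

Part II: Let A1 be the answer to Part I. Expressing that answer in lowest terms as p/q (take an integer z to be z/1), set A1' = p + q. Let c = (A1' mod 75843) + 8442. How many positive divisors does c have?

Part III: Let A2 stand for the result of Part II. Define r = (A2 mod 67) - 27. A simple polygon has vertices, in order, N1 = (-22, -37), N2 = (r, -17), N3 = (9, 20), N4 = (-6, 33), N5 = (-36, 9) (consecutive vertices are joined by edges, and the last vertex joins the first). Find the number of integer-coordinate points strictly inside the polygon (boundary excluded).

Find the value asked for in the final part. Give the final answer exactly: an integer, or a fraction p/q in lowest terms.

Part I: cross terms: (-28*13 - 0*3)=-364, (0*39 - -21*13)=273, (-21*3 - -28*39)=1029; twice the area = |938| = 938; area = 469; answer 469
Part II: A1 = 469; threaded value p + q = 470; c = 8912; 8912 = 2^4 * 557; number of divisors = (4+1) * (1+1) = 10; answer 10
Part III: A2 = 10; r = -17; cross terms: (-22*-17 - -17*-37)=-255, (-17*20 - 9*-17)=-187, (9*33 - -6*20)=417, (-6*9 - -36*33)=1134, (-36*-37 - -22*9)=1530; twice the area = |2639| = 2639; area = 2639/2; boundary points = 5 + 1 + 1 + 6 + 2 = 15; strictly interior points = area - boundary/2 + 1 = 1313; answer 1313

1313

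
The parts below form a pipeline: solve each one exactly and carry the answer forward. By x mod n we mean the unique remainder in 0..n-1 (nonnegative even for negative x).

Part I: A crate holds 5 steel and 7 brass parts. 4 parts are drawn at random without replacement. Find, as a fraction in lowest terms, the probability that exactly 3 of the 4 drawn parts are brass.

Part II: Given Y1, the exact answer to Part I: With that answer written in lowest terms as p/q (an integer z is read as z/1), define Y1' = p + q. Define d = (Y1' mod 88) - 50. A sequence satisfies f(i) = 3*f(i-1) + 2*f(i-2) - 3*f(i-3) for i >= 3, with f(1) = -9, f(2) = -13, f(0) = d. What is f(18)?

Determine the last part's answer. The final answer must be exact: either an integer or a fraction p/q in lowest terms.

Part I: total draws C(12,4) = 495; favorable C(7,3)*C(5,1) = 175; P = 35/99; answer 35/99
Part II: Y1 = 35/99; threaded value p + q = 134; d = -4; f(3) = 3*(-13) + 2*(-9) - 3*(-4) = -45; iterating: f(3)=-45, f(4)=-134, f(5)=-453, f(6)=-1492, f(7)=-4980, f(8)=-16565, f(9)=-55179, f(10)=-183727, f(11)=-611844, f(12)=-2037449, f(13)=-6784854, f(14)=-22593928, f(15)=-75239145, f(16)=-250550729, f(17)=-834348693, f(18)=-2778430102; answer -2778430102

-2778430102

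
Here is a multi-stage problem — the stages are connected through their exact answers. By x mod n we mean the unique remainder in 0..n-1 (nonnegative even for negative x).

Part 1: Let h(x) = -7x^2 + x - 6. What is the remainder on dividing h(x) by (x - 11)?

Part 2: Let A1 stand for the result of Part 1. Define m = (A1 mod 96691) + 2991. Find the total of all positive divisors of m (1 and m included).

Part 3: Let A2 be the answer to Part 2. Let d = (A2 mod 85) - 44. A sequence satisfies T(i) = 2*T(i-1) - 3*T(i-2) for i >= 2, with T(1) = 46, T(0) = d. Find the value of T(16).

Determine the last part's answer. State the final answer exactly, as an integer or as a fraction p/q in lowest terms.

Part 1: remainder = value at the root: -7*(11)^2 + 1*(11)^1 - 6 = (-847) + (11) + (-6) = -842; answer -842
Part 2: A1 = -842; m = 98840; 98840 = 2^3 * 5 * 7 * 353; sigma = (1 + 2 + 4 + 8) * (1 + 5) * (1 + 7) * (1 + 353) = 15 * 6 * 8 * 354 = 254880; answer 254880
Part 3: A2 = 254880; d = 6; T(2) = 2*(46) - 3*(6) = 74; iterating: T(2)=74, T(3)=10, T(4)=-202, T(5)=-434, T(6)=-262, T(7)=778, T(8)=2342, T(9)=2350, T(10)=-2326, T(11)=-11702, T(12)=-16426, T(13)=2254, T(14)=53786, T(15)=100810, T(16)=40262; answer 40262

40262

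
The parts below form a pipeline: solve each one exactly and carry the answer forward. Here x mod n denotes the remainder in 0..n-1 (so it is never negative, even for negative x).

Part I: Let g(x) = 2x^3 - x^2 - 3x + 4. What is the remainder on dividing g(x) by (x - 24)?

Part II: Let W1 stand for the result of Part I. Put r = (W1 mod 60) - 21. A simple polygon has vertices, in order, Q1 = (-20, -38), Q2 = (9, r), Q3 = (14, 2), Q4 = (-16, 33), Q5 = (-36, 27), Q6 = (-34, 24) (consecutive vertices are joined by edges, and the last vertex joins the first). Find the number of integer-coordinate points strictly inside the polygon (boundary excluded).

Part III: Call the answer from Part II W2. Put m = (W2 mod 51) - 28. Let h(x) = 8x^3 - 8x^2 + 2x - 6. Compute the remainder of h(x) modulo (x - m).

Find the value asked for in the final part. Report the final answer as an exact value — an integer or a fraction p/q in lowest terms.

Part I: remainder = value at the root: 2*(24)^3 - 1*(24)^2 - 3*(24)^1 + 4 = (27648) + (-576) + (-72) + (4) = 27004; answer 27004
Part II: W1 = 27004; r = -17; cross terms: (-20*-17 - 9*-38)=682, (9*2 - 14*-17)=256, (14*33 - -16*2)=494, (-16*27 - -36*33)=756, (-36*24 - -34*27)=54, (-34*-38 - -20*24)=1772; twice the area = |4014| = 4014; area = 2007; boundary points = 1 + 1 + 1 + 2 + 1 + 2 = 8; strictly interior points = area - boundary/2 + 1 = 2004; answer 2004
Part III: W2 = 2004; m = -13; remainder = value at the root: 8*(-13)^3 - 8*(-13)^2 + 2*(-13)^1 - 6 = (-17576) + (-1352) + (-26) + (-6) = -18960; answer -18960

-18960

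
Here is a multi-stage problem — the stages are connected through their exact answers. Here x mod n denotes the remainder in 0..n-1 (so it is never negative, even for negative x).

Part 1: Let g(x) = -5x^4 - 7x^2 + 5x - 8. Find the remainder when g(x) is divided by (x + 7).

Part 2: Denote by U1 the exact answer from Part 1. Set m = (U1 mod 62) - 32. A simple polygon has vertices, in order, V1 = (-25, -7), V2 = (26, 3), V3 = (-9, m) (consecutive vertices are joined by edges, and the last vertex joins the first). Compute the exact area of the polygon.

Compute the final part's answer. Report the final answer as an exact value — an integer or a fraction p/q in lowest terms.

488

Part 1: remainder = value at the root: -5*(-7)^4 - 7*(-7)^2 + 5*(-7)^1 - 8 = (-12005) + (-343) + (-35) + (-8) = -12391; answer -12391
Part 2: U1 = -12391; m = -23; cross terms: (-25*3 - 26*-7)=107, (26*-23 - -9*3)=-571, (-9*-7 - -25*-23)=-512; twice the area = |-976| = 976; area = 488; answer 488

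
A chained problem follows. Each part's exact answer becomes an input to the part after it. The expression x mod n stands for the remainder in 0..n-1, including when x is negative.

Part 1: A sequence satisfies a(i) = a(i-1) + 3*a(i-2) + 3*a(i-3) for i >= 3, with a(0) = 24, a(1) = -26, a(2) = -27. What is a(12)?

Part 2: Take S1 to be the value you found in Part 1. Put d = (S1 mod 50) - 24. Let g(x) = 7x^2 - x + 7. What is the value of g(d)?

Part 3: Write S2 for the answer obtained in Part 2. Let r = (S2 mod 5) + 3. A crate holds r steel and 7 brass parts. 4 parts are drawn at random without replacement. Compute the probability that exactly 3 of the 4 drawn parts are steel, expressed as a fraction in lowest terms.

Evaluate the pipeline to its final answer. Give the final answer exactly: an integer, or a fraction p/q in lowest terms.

14/99

Part 1: a(3) = 1*(-27) + 3*(-26) + 3*(24) = -33; iterating: a(3)=-33, a(4)=-192, a(5)=-372, a(6)=-1047, a(7)=-2739, a(8)=-6996, a(9)=-18354, a(10)=-47559, a(11)=-123609, a(12)=-321348; answer -321348
Part 2: S1 = -321348; d = -22; 7*(-22)^2 - 1*(-22)^1 + 7 = (3388) + (22) + (7) = 3417; answer 3417
Part 3: S2 = 3417; r = 5; total draws C(12,4) = 495; favorable C(5,3)*C(7,1) = 70; P = 14/99; answer 14/99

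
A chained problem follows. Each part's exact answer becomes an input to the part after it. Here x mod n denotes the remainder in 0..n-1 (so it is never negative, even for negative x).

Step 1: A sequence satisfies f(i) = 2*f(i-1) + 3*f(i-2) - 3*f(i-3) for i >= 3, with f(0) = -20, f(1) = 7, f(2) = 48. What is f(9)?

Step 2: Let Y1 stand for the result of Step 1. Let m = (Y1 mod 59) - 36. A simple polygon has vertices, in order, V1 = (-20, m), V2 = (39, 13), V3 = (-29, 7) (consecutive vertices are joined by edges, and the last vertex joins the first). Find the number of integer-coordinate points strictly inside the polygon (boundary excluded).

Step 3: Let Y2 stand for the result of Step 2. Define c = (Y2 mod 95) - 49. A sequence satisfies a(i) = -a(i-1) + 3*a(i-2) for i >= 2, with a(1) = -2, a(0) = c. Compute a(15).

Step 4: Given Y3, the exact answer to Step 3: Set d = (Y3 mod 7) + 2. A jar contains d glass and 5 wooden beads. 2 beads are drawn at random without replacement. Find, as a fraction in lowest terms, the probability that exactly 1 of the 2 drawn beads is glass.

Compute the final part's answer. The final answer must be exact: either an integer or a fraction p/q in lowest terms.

15/28

Step 1: f(3) = 2*(48) + 3*(7) - 3*(-20) = 177; iterating: f(3)=177, f(4)=477, f(5)=1341, f(6)=3582, f(7)=9756, f(8)=26235, f(9)=70992; answer 70992
Step 2: Y1 = 70992; m = -21; cross terms: (-20*13 - 39*-21)=559, (39*7 - -29*13)=650, (-29*-21 - -20*7)=749; twice the area = |1958| = 1958; area = 979; boundary points = 1 + 2 + 1 = 4; strictly interior points = area - boundary/2 + 1 = 978; answer 978
Step 3: Y2 = 978; c = -21; a(2) = -1*(-2) + 3*(-21) = -61; iterating: a(2)=-61, a(3)=55, a(4)=-238, a(5)=403, a(6)=-1117, a(7)=2326, a(8)=-5677, a(9)=12655, a(10)=-29686, a(11)=67651, a(12)=-156709, a(13)=359662, a(14)=-829789, a(15)=1908775; answer 1908775
Step 4: Y3 = 1908775; d = 3; total draws C(8,2) = 28; favorable C(3,1)*C(5,1) = 15; P = 15/28; answer 15/28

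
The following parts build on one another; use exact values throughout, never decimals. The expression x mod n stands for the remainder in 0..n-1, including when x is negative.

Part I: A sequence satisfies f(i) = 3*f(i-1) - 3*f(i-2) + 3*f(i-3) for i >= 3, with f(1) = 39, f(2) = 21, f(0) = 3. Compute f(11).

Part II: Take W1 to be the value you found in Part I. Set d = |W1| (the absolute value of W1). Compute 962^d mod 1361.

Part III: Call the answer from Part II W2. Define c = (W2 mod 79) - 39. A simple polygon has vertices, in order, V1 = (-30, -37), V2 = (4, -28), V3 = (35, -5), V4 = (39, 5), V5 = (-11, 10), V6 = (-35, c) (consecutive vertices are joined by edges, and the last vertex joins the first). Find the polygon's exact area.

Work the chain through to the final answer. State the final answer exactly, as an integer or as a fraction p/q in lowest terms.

5073/2

Part I: f(3) = 3*(21) - 3*(39) + 3*(3) = -45; iterating: f(3)=-45, f(4)=-81, f(5)=-45, f(6)=-27, f(7)=-189, f(8)=-621, f(9)=-1377, f(10)=-2835, f(11)=-6237; answer -6237
Part II: W1 = -6237; d = 6237; squarings mod 1361: 962^1=962, 962^2=1325, 962^4=1296, 962^8=142, 962^16=1110, 962^32=395, 962^64=871, 962^128=564, 962^256=983, 962^512=1340, 962^1024=441, 962^2048=1219, 962^4096=1110; 962^6237 = 962^1 * 962^4 * 962^8 * 962^16 * 962^64 * 962^2048 * 962^4096 = 469 (mod 1361); answer 469
Part III: W2 = 469; c = 35; cross terms: (-30*-28 - 4*-37)=988, (4*-5 - 35*-28)=960, (35*5 - 39*-5)=370, (39*10 - -11*5)=445, (-11*35 - -35*10)=-35, (-35*-37 - -30*35)=2345; twice the area = |5073| = 5073; area = 5073/2; answer 5073/2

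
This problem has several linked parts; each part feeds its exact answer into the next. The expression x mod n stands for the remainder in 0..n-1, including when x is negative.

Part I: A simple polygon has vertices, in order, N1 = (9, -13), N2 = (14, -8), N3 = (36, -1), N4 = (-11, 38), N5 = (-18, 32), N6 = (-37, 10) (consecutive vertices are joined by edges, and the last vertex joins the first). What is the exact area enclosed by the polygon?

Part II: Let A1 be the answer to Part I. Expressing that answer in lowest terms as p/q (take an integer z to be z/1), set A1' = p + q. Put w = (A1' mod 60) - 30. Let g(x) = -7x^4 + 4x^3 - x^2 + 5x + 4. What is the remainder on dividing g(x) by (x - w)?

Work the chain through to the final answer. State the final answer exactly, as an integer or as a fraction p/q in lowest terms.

Part I: cross terms: (9*-8 - 14*-13)=110, (14*-1 - 36*-8)=274, (36*38 - -11*-1)=1357, (-11*32 - -18*38)=332, (-18*10 - -37*32)=1004, (-37*-13 - 9*10)=391; twice the area = |3468| = 3468; area = 1734; answer 1734
Part II: A1 = 1734; threaded value p + q = 1735; w = 25; remainder = value at the root: -7*(25)^4 + 4*(25)^3 - 1*(25)^2 + 5*(25)^1 + 4 = (-2734375) + (62500) + (-625) + (125) + (4) = -2672371; answer -2672371

-2672371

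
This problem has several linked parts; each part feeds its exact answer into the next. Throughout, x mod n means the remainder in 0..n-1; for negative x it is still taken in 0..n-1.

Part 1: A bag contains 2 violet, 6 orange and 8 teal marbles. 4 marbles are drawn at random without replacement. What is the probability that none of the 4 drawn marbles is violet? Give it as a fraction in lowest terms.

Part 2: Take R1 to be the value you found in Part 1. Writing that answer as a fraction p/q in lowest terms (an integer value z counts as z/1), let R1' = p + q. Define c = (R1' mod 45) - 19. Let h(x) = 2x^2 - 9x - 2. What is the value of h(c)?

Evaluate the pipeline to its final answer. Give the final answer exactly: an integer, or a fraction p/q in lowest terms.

178

Part 1: total draws C(16,4) = 1820; favorable C(14,4) = 1001; P = 11/20; answer 11/20
Part 2: R1 = 11/20; threaded value p + q = 31; c = 12; 2*(12)^2 - 9*(12)^1 - 2 = (288) + (-108) + (-2) = 178; answer 178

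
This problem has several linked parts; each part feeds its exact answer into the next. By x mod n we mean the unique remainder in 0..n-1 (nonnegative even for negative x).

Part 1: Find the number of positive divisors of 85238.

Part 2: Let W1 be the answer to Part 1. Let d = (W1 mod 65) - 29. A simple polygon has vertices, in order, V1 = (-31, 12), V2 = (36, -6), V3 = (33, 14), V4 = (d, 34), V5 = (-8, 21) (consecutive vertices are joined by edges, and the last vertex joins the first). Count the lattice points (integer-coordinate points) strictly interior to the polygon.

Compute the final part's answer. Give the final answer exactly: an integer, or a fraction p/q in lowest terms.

Part 1: 85238 = 2 * 17 * 23 * 109; number of divisors = (1+1) * (1+1) * (1+1) * (1+1) = 16; answer 16
Part 2: W1 = 16; d = -13; cross terms: (-31*-6 - 36*12)=-246, (36*14 - 33*-6)=702, (33*34 - -13*14)=1304, (-13*21 - -8*34)=-1, (-8*12 - -31*21)=555; twice the area = |2314| = 2314; area = 1157; boundary points = 1 + 1 + 2 + 1 + 1 = 6; strictly interior points = area - boundary/2 + 1 = 1155; answer 1155

1155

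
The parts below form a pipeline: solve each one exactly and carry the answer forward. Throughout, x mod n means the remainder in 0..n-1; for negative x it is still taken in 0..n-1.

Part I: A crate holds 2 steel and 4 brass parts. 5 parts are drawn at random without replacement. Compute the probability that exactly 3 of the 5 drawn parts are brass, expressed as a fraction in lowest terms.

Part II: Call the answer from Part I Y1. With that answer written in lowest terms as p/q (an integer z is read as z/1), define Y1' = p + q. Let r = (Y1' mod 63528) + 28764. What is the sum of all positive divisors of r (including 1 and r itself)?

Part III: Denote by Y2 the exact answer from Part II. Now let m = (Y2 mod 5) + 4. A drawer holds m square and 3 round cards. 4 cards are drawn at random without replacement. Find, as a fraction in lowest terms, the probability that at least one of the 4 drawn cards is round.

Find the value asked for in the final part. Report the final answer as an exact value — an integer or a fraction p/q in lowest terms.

13/14

Part I: total draws C(6,5) = 6; favorable C(4,3)*C(2,2) = 4; P = 2/3; answer 2/3
Part II: Y1 = 2/3; threaded value p + q = 5; r = 28769; 28769 = 13 * 2213; sigma = (1 + 13) * (1 + 2213) = 14 * 2214 = 30996; answer 30996
Part III: Y2 = 30996; m = 5; total draws C(8,4) = 70; complement C(5,4) = 5; favorable 70 - 5 = 65; P = 13/14; answer 13/14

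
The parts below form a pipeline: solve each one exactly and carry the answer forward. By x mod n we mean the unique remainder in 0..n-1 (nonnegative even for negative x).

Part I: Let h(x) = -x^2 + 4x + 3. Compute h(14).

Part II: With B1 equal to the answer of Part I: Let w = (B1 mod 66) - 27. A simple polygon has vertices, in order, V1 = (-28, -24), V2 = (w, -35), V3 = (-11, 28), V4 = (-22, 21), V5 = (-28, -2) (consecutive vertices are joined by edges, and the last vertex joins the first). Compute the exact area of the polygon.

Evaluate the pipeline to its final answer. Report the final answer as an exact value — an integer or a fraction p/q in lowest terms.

1998

Part I: -1*(14)^2 + 4*(14)^1 + 3 = (-196) + (56) + (3) = -137; answer -137
Part II: B1 = -137; w = 34; cross terms: (-28*-35 - 34*-24)=1796, (34*28 - -11*-35)=567, (-11*21 - -22*28)=385, (-22*-2 - -28*21)=632, (-28*-24 - -28*-2)=616; twice the area = |3996| = 3996; area = 1998; answer 1998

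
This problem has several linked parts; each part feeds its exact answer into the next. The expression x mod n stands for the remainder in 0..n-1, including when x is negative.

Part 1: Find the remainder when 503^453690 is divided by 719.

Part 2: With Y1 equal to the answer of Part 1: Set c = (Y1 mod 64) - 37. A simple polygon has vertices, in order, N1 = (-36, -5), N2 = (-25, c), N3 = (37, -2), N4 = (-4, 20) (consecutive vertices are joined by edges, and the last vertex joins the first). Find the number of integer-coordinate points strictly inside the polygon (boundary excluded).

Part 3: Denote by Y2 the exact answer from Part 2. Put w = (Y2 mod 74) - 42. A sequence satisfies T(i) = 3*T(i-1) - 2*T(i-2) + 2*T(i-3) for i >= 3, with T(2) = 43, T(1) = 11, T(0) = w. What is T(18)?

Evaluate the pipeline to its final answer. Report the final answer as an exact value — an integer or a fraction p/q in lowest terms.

Part 1: squarings mod 719: 503^1=503, 503^2=640, 503^4=489, 503^8=413, 503^16=166, 503^32=234, 503^64=112, 503^128=321, 503^256=224, 503^512=565, 503^1024=708, 503^2048=121, 503^4096=261, 503^8192=535, 503^16384=63, 503^32768=374, 503^65536=390, 503^131072=391, 503^262144=453; 503^453690 = 503^2 * 503^8 * 503^16 * 503^32 * 503^1024 * 503^2048 * 503^8192 * 503^16384 * 503^32768 * 503^131072 * 503^262144 = 514 (mod 719); answer 514
Part 2: Y1 = 514; c = -35; cross terms: (-36*-35 - -25*-5)=1135, (-25*-2 - 37*-35)=1345, (37*20 - -4*-2)=732, (-4*-5 - -36*20)=740; twice the area = |3952| = 3952; area = 1976; boundary points = 1 + 1 + 1 + 1 = 4; strictly interior points = area - boundary/2 + 1 = 1975; answer 1975
Part 3: Y2 = 1975; w = 9; T(3) = 3*(43) - 2*(11) + 2*(9) = 125; iterating: T(3)=125, T(4)=311, T(5)=769, T(6)=1935, T(7)=4889, T(8)=12335, T(9)=31097, T(10)=78399, T(11)=197673, T(12)=498415, T(13)=1256697, T(14)=3168607, T(15)=7989257, T(16)=20143951, T(17)=50790553, T(18)=128062271; answer 128062271

128062271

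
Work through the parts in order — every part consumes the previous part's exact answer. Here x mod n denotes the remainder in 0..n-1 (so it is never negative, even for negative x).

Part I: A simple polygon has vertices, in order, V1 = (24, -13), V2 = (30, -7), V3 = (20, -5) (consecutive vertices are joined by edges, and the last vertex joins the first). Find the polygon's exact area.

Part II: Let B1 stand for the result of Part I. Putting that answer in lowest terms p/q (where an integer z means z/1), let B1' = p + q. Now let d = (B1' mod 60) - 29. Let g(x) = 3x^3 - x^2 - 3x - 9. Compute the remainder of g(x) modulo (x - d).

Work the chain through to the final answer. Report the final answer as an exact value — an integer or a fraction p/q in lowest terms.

Part I: cross terms: (24*-7 - 30*-13)=222, (30*-5 - 20*-7)=-10, (20*-13 - 24*-5)=-140; twice the area = |72| = 72; area = 36; answer 36
Part II: B1 = 36; threaded value p + q = 37; d = 8; remainder = value at the root: 3*(8)^3 - 1*(8)^2 - 3*(8)^1 - 9 = (1536) + (-64) + (-24) + (-9) = 1439; answer 1439

1439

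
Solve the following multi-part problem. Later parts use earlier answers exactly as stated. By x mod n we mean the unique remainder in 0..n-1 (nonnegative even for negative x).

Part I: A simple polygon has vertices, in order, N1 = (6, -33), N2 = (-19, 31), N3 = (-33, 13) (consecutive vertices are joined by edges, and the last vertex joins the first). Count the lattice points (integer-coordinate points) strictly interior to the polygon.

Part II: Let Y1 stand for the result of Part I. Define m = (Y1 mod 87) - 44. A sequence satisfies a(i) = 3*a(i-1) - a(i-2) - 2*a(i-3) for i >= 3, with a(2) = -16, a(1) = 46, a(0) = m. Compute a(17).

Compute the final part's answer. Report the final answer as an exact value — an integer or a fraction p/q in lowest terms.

Part I: cross terms: (6*31 - -19*-33)=-441, (-19*13 - -33*31)=776, (-33*-33 - 6*13)=1011; twice the area = |1346| = 1346; area = 673; boundary points = 1 + 2 + 1 = 4; strictly interior points = area - boundary/2 + 1 = 672; answer 672
Part II: Y1 = 672; m = 19; a(3) = 3*(-16) - 1*(46) - 2*(19) = -132; iterating: a(3)=-132, a(4)=-472, a(5)=-1252, a(6)=-3020, a(7)=-6864, a(8)=-15068, a(9)=-32300, a(10)=-68104, a(11)=-141876, a(12)=-292924, a(13)=-600688, a(14)=-1225388, a(15)=-2489628, a(16)=-5042120, a(17)=-10185956; answer -10185956

-10185956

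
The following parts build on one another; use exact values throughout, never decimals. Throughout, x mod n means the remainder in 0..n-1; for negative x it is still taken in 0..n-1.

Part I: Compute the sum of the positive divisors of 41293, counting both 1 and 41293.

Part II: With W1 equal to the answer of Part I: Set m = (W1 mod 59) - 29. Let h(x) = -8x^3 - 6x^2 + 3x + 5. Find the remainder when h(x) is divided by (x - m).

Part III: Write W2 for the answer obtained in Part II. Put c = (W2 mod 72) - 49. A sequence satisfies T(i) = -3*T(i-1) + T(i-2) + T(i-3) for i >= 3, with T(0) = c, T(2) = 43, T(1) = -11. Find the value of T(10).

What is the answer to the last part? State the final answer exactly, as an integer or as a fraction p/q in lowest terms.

594375

Part I: 41293 = 7 * 17 * 347; sigma = (1 + 7) * (1 + 17) * (1 + 347) = 8 * 18 * 348 = 50112; answer 50112
Part II: W1 = 50112; m = -8; remainder = value at the root: -8*(-8)^3 - 6*(-8)^2 + 3*(-8)^1 + 5 = (4096) + (-384) + (-24) + (5) = 3693; answer 3693
Part III: W2 = 3693; c = -28; T(3) = -3*(43) + 1*(-11) + 1*(-28) = -168; iterating: T(3)=-168, T(4)=536, T(5)=-1733, T(6)=5567, T(7)=-17898, T(8)=57528, T(9)=-184915, T(10)=594375; answer 594375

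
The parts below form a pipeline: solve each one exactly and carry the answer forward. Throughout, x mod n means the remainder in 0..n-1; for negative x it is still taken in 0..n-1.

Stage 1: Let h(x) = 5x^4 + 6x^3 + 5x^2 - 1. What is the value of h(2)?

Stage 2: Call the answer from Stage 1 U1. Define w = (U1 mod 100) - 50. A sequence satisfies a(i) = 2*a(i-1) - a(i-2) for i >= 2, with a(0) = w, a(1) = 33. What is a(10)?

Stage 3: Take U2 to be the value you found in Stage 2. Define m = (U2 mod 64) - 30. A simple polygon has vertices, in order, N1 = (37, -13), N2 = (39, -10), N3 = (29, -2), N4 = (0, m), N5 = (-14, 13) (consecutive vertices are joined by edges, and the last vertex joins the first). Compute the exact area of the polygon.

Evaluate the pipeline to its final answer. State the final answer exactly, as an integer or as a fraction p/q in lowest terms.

Stage 1: 5*(2)^4 + 6*(2)^3 + 5*(2)^2 - 1 = (80) + (48) + (20) + (-1) = 147; answer 147
Stage 2: U1 = 147; w = -3; a(2) = 2*(33) - 1*(-3) = 69; iterating: a(2)=69, a(3)=105, a(4)=141, a(5)=177, a(6)=213, a(7)=249, a(8)=285, a(9)=321, a(10)=357; answer 357
Stage 3: U2 = 357; m = 7; cross terms: (37*-10 - 39*-13)=137, (39*-2 - 29*-10)=212, (29*7 - 0*-2)=203, (0*13 - -14*7)=98, (-14*-13 - 37*13)=-299; twice the area = |351| = 351; area = 351/2; answer 351/2

351/2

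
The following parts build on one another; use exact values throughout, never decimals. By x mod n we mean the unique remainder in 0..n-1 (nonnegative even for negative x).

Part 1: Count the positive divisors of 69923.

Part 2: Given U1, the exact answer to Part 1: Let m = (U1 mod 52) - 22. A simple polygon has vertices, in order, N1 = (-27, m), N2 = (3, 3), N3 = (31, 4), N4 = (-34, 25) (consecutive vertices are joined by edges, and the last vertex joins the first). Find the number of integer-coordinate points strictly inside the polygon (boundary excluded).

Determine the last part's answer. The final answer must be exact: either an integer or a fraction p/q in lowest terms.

1007

Part 1: 69923 = 7^2 * 1427; number of divisors = (2+1) * (1+1) = 6; answer 6
Part 2: U1 = 6; m = -16; cross terms: (-27*3 - 3*-16)=-33, (3*4 - 31*3)=-81, (31*25 - -34*4)=911, (-34*-16 - -27*25)=1219; twice the area = |2016| = 2016; area = 1008; boundary points = 1 + 1 + 1 + 1 = 4; strictly interior points = area - boundary/2 + 1 = 1007; answer 1007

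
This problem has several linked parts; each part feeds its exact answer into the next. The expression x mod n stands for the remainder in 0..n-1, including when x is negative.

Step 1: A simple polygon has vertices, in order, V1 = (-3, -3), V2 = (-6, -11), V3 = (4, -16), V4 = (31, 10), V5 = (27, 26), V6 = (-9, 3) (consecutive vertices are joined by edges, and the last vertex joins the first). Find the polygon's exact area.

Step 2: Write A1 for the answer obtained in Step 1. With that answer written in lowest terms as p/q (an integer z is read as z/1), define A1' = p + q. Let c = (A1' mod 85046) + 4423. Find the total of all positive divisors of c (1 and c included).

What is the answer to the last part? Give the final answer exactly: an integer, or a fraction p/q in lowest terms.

5628

Step 1: cross terms: (-3*-11 - -6*-3)=15, (-6*-16 - 4*-11)=140, (4*10 - 31*-16)=536, (31*26 - 27*10)=536, (27*3 - -9*26)=315, (-9*-3 - -3*3)=36; twice the area = |1578| = 1578; area = 789; answer 789
Step 2: A1 = 789; threaded value p + q = 790; c = 5213; 5213 = 13 * 401; sigma = (1 + 13) * (1 + 401) = 14 * 402 = 5628; answer 5628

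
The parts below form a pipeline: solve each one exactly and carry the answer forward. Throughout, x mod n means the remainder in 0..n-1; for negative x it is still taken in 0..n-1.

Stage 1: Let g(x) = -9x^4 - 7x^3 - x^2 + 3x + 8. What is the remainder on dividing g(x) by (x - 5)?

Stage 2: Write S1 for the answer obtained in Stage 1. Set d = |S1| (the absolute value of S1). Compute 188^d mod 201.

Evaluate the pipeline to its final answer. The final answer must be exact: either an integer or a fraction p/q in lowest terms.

Stage 1: remainder = value at the root: -9*(5)^4 - 7*(5)^3 - 1*(5)^2 + 3*(5)^1 + 8 = (-5625) + (-875) + (-25) + (15) + (8) = -6502; answer -6502
Stage 2: S1 = -6502; d = 6502; squarings mod 201: 188^1=188, 188^2=169, 188^4=19, 188^8=160, 188^16=73, 188^32=103, 188^64=157, 188^128=127, 188^256=49, 188^512=190, 188^1024=121, 188^2048=169, 188^4096=19; 188^6502 = 188^2 * 188^4 * 188^32 * 188^64 * 188^256 * 188^2048 * 188^4096 = 121 (mod 201); answer 121

121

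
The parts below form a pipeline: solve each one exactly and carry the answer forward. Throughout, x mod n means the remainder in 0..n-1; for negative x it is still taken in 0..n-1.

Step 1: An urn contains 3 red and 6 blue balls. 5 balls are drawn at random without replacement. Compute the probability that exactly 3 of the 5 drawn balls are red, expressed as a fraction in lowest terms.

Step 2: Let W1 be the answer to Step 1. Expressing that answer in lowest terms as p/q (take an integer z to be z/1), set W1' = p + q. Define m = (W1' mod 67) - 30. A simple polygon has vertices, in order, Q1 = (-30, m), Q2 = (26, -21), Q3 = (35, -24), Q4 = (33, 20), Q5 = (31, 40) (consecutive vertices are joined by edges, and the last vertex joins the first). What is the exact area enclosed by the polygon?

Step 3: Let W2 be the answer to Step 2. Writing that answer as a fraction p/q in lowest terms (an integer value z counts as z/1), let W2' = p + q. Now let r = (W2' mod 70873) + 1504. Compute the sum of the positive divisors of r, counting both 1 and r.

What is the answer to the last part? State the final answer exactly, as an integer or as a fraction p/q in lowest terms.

Step 1: total draws C(9,5) = 126; favorable C(3,3)*C(6,2) = 15; P = 5/42; answer 5/42
Step 2: W1 = 5/42; threaded value p + q = 47; m = 17; cross terms: (-30*-21 - 26*17)=188, (26*-24 - 35*-21)=111, (35*20 - 33*-24)=1492, (33*40 - 31*20)=700, (31*17 - -30*40)=1727; twice the area = |4218| = 4218; area = 2109; answer 2109
Step 3: W2 = 2109; threaded value p + q = 2110; r = 3614; 3614 = 2 * 13 * 139; sigma = (1 + 2) * (1 + 13) * (1 + 139) = 3 * 14 * 140 = 5880; answer 5880

5880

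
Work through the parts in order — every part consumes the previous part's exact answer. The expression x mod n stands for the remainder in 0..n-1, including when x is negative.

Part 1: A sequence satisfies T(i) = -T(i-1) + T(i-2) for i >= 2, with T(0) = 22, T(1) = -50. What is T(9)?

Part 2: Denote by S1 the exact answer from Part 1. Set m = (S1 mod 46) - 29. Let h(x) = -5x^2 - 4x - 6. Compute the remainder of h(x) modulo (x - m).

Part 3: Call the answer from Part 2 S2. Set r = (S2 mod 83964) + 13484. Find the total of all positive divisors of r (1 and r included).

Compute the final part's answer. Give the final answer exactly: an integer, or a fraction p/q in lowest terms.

Part 1: T(2) = -1*(-50) + 1*(22) = 72; iterating: T(2)=72, T(3)=-122, T(4)=194, T(5)=-316, T(6)=510, T(7)=-826, T(8)=1336, T(9)=-2162; answer -2162
Part 2: S1 = -2162; m = -29; remainder = value at the root: -5*(-29)^2 - 4*(-29)^1 - 6 = (-4205) + (116) + (-6) = -4095; answer -4095
Part 3: S2 = -4095; r = 93353; 93353 = 13 * 43 * 167; sigma = (1 + 13) * (1 + 43) * (1 + 167) = 14 * 44 * 168 = 103488; answer 103488

103488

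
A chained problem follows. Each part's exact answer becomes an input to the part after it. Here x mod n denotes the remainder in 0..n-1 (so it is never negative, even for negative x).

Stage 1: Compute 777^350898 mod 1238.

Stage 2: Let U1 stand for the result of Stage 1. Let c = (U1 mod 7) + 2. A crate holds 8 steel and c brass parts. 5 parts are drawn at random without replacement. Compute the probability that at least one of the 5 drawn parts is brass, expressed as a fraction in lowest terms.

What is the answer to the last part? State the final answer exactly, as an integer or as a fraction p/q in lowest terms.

139/143

Stage 1: squarings mod 1238: 777^1=777, 777^2=823, 777^4=143, 777^8=641, 777^16=1103, 777^32=893, 777^64=177, 777^128=379, 777^256=33, 777^512=1089, 777^1024=1155, 777^2048=699, 777^4096=829, 777^8192=151, 777^16384=517, 777^32768=1119, 777^65536=543, 777^131072=205, 777^262144=1171; 777^350898 = 777^2 * 777^16 * 777^32 * 777^128 * 777^512 * 777^2048 * 777^4096 * 777^16384 * 777^65536 * 777^262144 = 711 (mod 1238); answer 711
Stage 2: U1 = 711; c = 6; total draws C(14,5) = 2002; complement C(8,5) = 56; favorable 2002 - 56 = 1946; P = 139/143; answer 139/143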